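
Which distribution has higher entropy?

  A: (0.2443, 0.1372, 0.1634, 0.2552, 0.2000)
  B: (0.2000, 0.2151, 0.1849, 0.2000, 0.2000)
B

Both distributions are close to uniform, making this a harder comparison.

H(A) = 2.2840 bits
H(B) = 2.3203 bits

The distribution closer to uniform has higher entropy.
Answer: B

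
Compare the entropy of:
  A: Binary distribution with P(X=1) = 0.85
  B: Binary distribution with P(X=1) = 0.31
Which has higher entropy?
B

For binary distributions, entropy is maximized at p=0.5 and decreases as p moves toward 0 or 1.

H(A) = H(0.85) = 0.6098 bits
H(B) = H(0.31) = 0.8932 bits

Distribution B (p=0.31) is closer to uniform (p=0.5), so it has higher entropy.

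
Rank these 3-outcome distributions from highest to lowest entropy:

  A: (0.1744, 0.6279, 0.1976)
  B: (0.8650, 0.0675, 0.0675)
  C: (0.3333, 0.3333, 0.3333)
C > A > B

Key insight: Entropy is maximized by uniform distributions and minimized by concentrated distributions.

- Uniform distributions have maximum entropy log₂(3) = 1.5850 bits
- The more "peaked" or concentrated a distribution, the lower its entropy

Entropies:
  H(A) = 1.3233 bits
  H(B) = 0.7060 bits
  H(C) = 1.5850 bits

Ranking: C > A > B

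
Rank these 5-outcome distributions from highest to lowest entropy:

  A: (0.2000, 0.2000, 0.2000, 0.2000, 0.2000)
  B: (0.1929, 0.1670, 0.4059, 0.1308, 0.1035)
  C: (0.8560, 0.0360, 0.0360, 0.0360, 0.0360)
A > B > C

Key insight: Entropy is maximized by uniform distributions and minimized by concentrated distributions.

- Uniform distributions have maximum entropy log₂(5) = 2.3219 bits
- The more "peaked" or concentrated a distribution, the lower its entropy

Entropies:
  H(A) = 2.3219 bits
  H(B) = 2.1396 bits
  H(C) = 0.8826 bits

Ranking: A > B > C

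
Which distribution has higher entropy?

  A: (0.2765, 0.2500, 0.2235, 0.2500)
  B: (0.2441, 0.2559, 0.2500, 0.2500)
B

Both distributions are close to uniform, making this a harder comparison.

H(A) = 1.9959 bits
H(B) = 1.9998 bits

The distribution closer to uniform has higher entropy.
Answer: B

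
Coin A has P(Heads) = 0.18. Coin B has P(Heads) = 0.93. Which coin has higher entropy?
A

For binary distributions, entropy is maximized at p=0.5 and decreases as p moves toward 0 or 1.

H(A) = H(0.18) = 0.6801 bits
H(B) = H(0.93) = 0.3659 bits

Distribution A (p=0.18) is closer to uniform (p=0.5), so it has higher entropy.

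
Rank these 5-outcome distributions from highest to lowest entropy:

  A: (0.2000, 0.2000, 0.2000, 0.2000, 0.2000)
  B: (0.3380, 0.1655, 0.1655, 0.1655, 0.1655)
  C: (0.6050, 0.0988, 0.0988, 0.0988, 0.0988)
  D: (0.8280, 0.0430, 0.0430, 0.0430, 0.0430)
A > B > C > D

Key insight: Entropy is maximized by uniform distributions and minimized by concentrated distributions.

Entropies:
  H(A) = 2.3219 bits
  H(B) = 2.2469 bits
  H(C) = 1.7580 bits
  H(D) = 1.0063 bits

Ranking: A > B > C > D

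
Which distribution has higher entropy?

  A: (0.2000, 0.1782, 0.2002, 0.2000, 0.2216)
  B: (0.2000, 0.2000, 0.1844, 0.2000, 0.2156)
B

Both distributions are close to uniform, making this a harder comparison.

H(A) = 2.3185 bits
H(B) = 2.3202 bits

The distribution closer to uniform has higher entropy.
Answer: B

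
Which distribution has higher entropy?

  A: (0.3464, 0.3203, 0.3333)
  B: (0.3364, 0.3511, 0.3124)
A

Both distributions are close to uniform, making this a harder comparison.

H(A) = 1.5842 bits
H(B) = 1.5833 bits

The distribution closer to uniform has higher entropy.
Answer: A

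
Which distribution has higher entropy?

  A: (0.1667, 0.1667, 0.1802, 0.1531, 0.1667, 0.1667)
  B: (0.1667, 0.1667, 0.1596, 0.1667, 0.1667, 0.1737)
B

Both distributions are close to uniform, making this a harder comparison.

H(A) = 2.5834 bits
H(B) = 2.5845 bits

The distribution closer to uniform has higher entropy.
Answer: B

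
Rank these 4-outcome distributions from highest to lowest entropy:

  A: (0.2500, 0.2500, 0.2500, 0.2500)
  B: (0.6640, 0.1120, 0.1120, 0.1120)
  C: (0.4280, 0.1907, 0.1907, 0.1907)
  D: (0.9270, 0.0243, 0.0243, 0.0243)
A > C > B > D

Key insight: Entropy is maximized by uniform distributions and minimized by concentrated distributions.

Entropies:
  H(A) = 2.0000 bits
  H(B) = 1.4535 bits
  H(C) = 1.8916 bits
  H(D) = 0.4927 bits

Ranking: A > C > B > D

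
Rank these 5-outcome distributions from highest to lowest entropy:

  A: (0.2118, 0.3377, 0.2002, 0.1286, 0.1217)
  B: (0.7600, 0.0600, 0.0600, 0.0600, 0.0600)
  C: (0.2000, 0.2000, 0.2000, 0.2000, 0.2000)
C > A > B

Key insight: Entropy is maximized by uniform distributions and minimized by concentrated distributions.

- Uniform distributions have maximum entropy log₂(5) = 2.3219 bits
- The more "peaked" or concentrated a distribution, the lower its entropy

Entropies:
  H(A) = 2.2180 bits
  H(B) = 1.2750 bits
  H(C) = 2.3219 bits

Ranking: C > A > B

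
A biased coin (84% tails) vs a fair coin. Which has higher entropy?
Fair coin

The fair coin is uniform (p=0.5), maximizing binary entropy at 1 bit. The biased coin has H(0.84) ≈ 0.634 bits — its outcome is more predictable, so its entropy is lower.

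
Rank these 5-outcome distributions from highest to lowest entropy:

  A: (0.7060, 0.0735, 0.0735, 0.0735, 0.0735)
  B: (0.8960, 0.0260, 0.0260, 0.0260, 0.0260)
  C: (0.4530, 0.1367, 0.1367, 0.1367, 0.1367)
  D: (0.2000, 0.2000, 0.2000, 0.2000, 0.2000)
D > C > A > B

Key insight: Entropy is maximized by uniform distributions and minimized by concentrated distributions.

Entropies:
  H(A) = 1.4618 bits
  H(B) = 0.6895 bits
  H(C) = 2.0876 bits
  H(D) = 2.3219 bits

Ranking: D > C > A > B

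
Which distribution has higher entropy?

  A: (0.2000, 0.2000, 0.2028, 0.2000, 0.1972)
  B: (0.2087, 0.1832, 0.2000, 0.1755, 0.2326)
A

Both distributions are close to uniform, making this a harder comparison.

H(A) = 2.3219 bits
H(B) = 2.3147 bits

The distribution closer to uniform has higher entropy.
Answer: A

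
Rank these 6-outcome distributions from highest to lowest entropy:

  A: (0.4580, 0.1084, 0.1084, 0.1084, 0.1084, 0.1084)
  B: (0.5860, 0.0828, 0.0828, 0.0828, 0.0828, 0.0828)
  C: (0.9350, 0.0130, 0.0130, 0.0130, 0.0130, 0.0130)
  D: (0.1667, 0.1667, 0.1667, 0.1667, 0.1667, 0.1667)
D > A > B > C

Key insight: Entropy is maximized by uniform distributions and minimized by concentrated distributions.

Entropies:
  H(A) = 2.2534 bits
  H(B) = 1.9398 bits
  H(C) = 0.4979 bits
  H(D) = 2.5850 bits

Ranking: D > A > B > C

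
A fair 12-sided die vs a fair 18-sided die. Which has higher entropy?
18-sided die

Both are uniform distributions; for uniform over n outcomes, H = log₂(n). H(12-sided) = log₂(12) = 3.585 bits and H(18-sided) = log₂(18) = 4.170 bits. More outcomes in a uniform distribution means higher entropy.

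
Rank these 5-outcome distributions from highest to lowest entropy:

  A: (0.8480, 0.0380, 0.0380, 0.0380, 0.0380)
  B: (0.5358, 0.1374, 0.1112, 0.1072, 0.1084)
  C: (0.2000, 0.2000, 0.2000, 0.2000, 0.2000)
C > B > A

Key insight: Entropy is maximized by uniform distributions and minimized by concentrated distributions.

- Uniform distributions have maximum entropy log₂(5) = 2.3219 bits
- The more "peaked" or concentrated a distribution, the lower its entropy

Entropies:
  H(A) = 0.9188 bits
  H(B) = 1.9210 bits
  H(C) = 2.3219 bits

Ranking: C > B > A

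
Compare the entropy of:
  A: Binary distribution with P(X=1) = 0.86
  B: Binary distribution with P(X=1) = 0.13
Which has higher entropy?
A

For binary distributions, entropy is maximized at p=0.5 and decreases as p moves toward 0 or 1.

H(A) = H(0.86) = 0.5842 bits
H(B) = H(0.13) = 0.5574 bits

Distribution A (p=0.86) is closer to uniform (p=0.5), so it has higher entropy.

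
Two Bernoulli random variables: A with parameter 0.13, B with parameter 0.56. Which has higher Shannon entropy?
B

For binary distributions, entropy is maximized at p=0.5 and decreases as p moves toward 0 or 1.

H(A) = H(0.13) = 0.5574 bits
H(B) = H(0.56) = 0.9896 bits

Distribution B (p=0.56) is closer to uniform (p=0.5), so it has higher entropy.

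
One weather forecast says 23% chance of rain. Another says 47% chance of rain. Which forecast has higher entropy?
47% forecast

Treat each forecast as a Bernoulli distribution. Binary entropy is maximized at p=0.5 and falls off symmetrically toward 0 or 1. The 47% forecast is closer to 50%, so it is more uncertain. H(23%) ≈ 0.778 bits, H(47%) ≈ 0.997 bits.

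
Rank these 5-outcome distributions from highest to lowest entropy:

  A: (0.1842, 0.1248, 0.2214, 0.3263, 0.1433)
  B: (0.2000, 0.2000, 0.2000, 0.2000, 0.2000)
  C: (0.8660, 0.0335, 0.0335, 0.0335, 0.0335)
B > A > C

Key insight: Entropy is maximized by uniform distributions and minimized by concentrated distributions.

- Uniform distributions have maximum entropy log₂(5) = 2.3219 bits
- The more "peaked" or concentrated a distribution, the lower its entropy

Entropies:
  H(A) = 2.2347 bits
  H(B) = 2.3219 bits
  H(C) = 0.8363 bits

Ranking: B > A > C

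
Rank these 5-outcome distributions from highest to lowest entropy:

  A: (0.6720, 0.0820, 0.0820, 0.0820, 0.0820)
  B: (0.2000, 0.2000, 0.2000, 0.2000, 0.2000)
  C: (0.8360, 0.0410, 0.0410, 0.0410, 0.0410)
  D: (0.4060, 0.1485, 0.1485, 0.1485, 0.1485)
B > D > A > C

Key insight: Entropy is maximized by uniform distributions and minimized by concentrated distributions.

Entropies:
  H(A) = 1.5689 bits
  H(B) = 2.3219 bits
  H(C) = 0.9718 bits
  H(D) = 2.1624 bits

Ranking: B > D > A > C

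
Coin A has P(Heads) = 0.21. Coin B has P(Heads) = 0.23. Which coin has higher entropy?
B

For binary distributions, entropy is maximized at p=0.5 and decreases as p moves toward 0 or 1.

H(A) = H(0.21) = 0.7415 bits
H(B) = H(0.23) = 0.7780 bits

Distribution B (p=0.23) is closer to uniform (p=0.5), so it has higher entropy.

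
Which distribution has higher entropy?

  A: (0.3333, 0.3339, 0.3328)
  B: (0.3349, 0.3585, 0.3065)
A

Both distributions are close to uniform, making this a harder comparison.

H(A) = 1.5850 bits
H(B) = 1.5820 bits

The distribution closer to uniform has higher entropy.
Answer: A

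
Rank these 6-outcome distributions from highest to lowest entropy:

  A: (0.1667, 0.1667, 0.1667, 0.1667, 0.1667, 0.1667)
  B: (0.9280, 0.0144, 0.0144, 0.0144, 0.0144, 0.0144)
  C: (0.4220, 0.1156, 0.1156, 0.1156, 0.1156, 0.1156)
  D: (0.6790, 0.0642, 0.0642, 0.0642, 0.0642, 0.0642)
A > C > D > B

Key insight: Entropy is maximized by uniform distributions and minimized by concentrated distributions.

Entropies:
  H(A) = 2.5850 bits
  H(B) = 0.5405 bits
  H(C) = 2.3244 bits
  H(D) = 1.6508 bits

Ranking: A > C > D > B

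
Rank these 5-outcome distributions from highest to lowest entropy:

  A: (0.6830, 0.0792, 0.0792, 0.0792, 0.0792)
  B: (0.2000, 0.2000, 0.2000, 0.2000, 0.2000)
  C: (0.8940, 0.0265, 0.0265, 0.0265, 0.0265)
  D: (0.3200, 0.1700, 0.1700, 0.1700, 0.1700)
B > D > A > C

Key insight: Entropy is maximized by uniform distributions and minimized by concentrated distributions.

Entropies:
  H(A) = 1.5351 bits
  H(B) = 2.3219 bits
  H(C) = 0.6997 bits
  H(D) = 2.2644 bits

Ranking: B > D > A > C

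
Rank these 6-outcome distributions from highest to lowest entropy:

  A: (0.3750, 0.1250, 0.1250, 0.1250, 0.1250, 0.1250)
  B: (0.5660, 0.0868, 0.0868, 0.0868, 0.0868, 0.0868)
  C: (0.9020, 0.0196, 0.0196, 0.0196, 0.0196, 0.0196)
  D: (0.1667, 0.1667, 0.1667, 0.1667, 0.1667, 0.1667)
D > A > B > C

Key insight: Entropy is maximized by uniform distributions and minimized by concentrated distributions.

Entropies:
  H(A) = 2.4056 bits
  H(B) = 1.9951 bits
  H(C) = 0.6902 bits
  H(D) = 2.5850 bits

Ranking: D > A > B > C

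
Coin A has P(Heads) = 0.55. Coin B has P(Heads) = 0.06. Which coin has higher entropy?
A

For binary distributions, entropy is maximized at p=0.5 and decreases as p moves toward 0 or 1.

H(A) = H(0.55) = 0.9928 bits
H(B) = H(0.06) = 0.3274 bits

Distribution A (p=0.55) is closer to uniform (p=0.5), so it has higher entropy.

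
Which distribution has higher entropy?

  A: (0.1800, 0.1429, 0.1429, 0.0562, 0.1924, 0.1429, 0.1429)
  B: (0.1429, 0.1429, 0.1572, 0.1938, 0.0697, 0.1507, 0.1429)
B

Both distributions are close to uniform, making this a harder comparison.

H(A) = 2.7404 bits
H(B) = 2.7609 bits

The distribution closer to uniform has higher entropy.
Answer: B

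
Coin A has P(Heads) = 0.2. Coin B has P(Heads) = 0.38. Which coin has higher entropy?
B

For binary distributions, entropy is maximized at p=0.5 and decreases as p moves toward 0 or 1.

H(A) = H(0.2) = 0.7219 bits
H(B) = H(0.38) = 0.9580 bits

Distribution B (p=0.38) is closer to uniform (p=0.5), so it has higher entropy.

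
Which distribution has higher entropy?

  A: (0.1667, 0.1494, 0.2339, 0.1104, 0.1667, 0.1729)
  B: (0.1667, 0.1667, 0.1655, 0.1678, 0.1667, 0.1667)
B

Both distributions are close to uniform, making this a harder comparison.

H(A) = 2.5506 bits
H(B) = 2.5850 bits

The distribution closer to uniform has higher entropy.
Answer: B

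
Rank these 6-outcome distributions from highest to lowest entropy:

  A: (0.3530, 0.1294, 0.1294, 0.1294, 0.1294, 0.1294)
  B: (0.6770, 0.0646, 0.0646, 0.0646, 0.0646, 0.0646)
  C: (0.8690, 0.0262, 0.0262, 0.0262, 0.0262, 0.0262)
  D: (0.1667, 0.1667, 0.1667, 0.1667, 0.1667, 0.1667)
D > A > B > C

Key insight: Entropy is maximized by uniform distributions and minimized by concentrated distributions.

Entropies:
  H(A) = 2.4390 bits
  H(B) = 1.6576 bits
  H(C) = 0.8643 bits
  H(D) = 2.5850 bits

Ranking: D > A > B > C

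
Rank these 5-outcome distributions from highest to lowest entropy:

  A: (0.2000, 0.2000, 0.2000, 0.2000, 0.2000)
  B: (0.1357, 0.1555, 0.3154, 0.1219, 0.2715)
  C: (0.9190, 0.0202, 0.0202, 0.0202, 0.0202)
A > B > C

Key insight: Entropy is maximized by uniform distributions and minimized by concentrated distributions.

- Uniform distributions have maximum entropy log₂(5) = 2.3219 bits
- The more "peaked" or concentrated a distribution, the lower its entropy

Entropies:
  H(A) = 2.3219 bits
  H(B) = 2.2144 bits
  H(C) = 0.5677 bits

Ranking: A > B > C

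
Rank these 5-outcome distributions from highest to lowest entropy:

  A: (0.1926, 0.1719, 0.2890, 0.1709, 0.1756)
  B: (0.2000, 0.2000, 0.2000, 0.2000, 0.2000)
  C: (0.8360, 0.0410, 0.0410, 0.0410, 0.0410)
B > A > C

Key insight: Entropy is maximized by uniform distributions and minimized by concentrated distributions.

- Uniform distributions have maximum entropy log₂(5) = 2.3219 bits
- The more "peaked" or concentrated a distribution, the lower its entropy

Entropies:
  H(A) = 2.2882 bits
  H(B) = 2.3219 bits
  H(C) = 0.9718 bits

Ranking: B > A > C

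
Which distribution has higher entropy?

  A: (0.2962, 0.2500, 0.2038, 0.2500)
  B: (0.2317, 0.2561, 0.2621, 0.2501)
B

Both distributions are close to uniform, making this a harder comparison.

H(A) = 1.9876 bits
H(B) = 1.9985 bits

The distribution closer to uniform has higher entropy.
Answer: B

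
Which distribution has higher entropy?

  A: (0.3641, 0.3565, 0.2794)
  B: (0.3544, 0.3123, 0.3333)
B

Both distributions are close to uniform, making this a harder comparison.

H(A) = 1.5752 bits
H(B) = 1.5830 bits

The distribution closer to uniform has higher entropy.
Answer: B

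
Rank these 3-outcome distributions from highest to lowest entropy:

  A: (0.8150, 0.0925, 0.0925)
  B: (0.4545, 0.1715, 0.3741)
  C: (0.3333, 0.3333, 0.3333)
C > B > A

Key insight: Entropy is maximized by uniform distributions and minimized by concentrated distributions.

- Uniform distributions have maximum entropy log₂(3) = 1.5850 bits
- The more "peaked" or concentrated a distribution, the lower its entropy

Entropies:
  H(A) = 0.8759 bits
  H(B) = 1.4839 bits
  H(C) = 1.5850 bits

Ranking: C > B > A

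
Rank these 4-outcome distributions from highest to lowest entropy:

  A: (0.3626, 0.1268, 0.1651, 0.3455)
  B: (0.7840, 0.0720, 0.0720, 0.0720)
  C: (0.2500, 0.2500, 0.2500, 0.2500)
C > A > B

Key insight: Entropy is maximized by uniform distributions and minimized by concentrated distributions.

- Uniform distributions have maximum entropy log₂(4) = 2.0000 bits
- The more "peaked" or concentrated a distribution, the lower its entropy

Entropies:
  H(A) = 1.8672 bits
  H(B) = 1.0951 bits
  H(C) = 2.0000 bits

Ranking: C > A > B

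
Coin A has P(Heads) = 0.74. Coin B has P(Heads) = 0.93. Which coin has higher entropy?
A

For binary distributions, entropy is maximized at p=0.5 and decreases as p moves toward 0 or 1.

H(A) = H(0.74) = 0.8267 bits
H(B) = H(0.93) = 0.3659 bits

Distribution A (p=0.74) is closer to uniform (p=0.5), so it has higher entropy.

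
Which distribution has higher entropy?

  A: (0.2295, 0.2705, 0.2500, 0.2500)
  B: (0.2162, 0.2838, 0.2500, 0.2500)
A

Both distributions are close to uniform, making this a harder comparison.

H(A) = 1.9976 bits
H(B) = 1.9934 bits

The distribution closer to uniform has higher entropy.
Answer: A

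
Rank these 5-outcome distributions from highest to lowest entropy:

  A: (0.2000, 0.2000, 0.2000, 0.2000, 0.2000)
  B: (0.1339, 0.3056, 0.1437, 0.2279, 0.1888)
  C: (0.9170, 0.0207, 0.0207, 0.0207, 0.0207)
A > B > C

Key insight: Entropy is maximized by uniform distributions and minimized by concentrated distributions.

- Uniform distributions have maximum entropy log₂(5) = 2.3219 bits
- The more "peaked" or concentrated a distribution, the lower its entropy

Entropies:
  H(A) = 2.3219 bits
  H(B) = 2.2537 bits
  H(C) = 0.5787 bits

Ranking: A > B > C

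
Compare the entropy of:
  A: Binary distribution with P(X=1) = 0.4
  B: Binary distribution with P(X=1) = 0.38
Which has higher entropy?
A

For binary distributions, entropy is maximized at p=0.5 and decreases as p moves toward 0 or 1.

H(A) = H(0.4) = 0.9710 bits
H(B) = H(0.38) = 0.9580 bits

Distribution A (p=0.4) is closer to uniform (p=0.5), so it has higher entropy.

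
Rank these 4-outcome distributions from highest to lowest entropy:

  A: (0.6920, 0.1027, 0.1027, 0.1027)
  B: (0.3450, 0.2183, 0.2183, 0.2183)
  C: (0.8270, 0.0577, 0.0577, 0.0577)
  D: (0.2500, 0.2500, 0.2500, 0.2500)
D > B > A > C

Key insight: Entropy is maximized by uniform distributions and minimized by concentrated distributions.

Entropies:
  H(A) = 1.3790 bits
  H(B) = 1.9677 bits
  H(C) = 0.9387 bits
  H(D) = 2.0000 bits

Ranking: D > B > A > C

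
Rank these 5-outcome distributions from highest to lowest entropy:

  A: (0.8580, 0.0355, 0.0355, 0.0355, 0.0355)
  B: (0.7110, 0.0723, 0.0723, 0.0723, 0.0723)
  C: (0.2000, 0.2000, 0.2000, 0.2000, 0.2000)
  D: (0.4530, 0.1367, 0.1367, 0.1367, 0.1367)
C > D > B > A

Key insight: Entropy is maximized by uniform distributions and minimized by concentrated distributions.

Entropies:
  H(A) = 0.8735 bits
  H(B) = 1.4454 bits
  H(C) = 2.3219 bits
  H(D) = 2.0876 bits

Ranking: C > D > B > A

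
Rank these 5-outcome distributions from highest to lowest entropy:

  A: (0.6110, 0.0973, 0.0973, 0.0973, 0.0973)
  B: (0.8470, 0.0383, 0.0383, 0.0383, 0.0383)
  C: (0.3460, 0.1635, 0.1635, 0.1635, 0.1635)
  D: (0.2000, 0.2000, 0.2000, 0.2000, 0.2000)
D > C > A > B

Key insight: Entropy is maximized by uniform distributions and minimized by concentrated distributions.

Entropies:
  H(A) = 1.7422 bits
  H(B) = 0.9233 bits
  H(C) = 2.2384 bits
  H(D) = 2.3219 bits

Ranking: D > C > A > B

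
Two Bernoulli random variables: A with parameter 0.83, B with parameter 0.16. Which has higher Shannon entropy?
A

For binary distributions, entropy is maximized at p=0.5 and decreases as p moves toward 0 or 1.

H(A) = H(0.83) = 0.6577 bits
H(B) = H(0.16) = 0.6343 bits

Distribution A (p=0.83) is closer to uniform (p=0.5), so it has higher entropy.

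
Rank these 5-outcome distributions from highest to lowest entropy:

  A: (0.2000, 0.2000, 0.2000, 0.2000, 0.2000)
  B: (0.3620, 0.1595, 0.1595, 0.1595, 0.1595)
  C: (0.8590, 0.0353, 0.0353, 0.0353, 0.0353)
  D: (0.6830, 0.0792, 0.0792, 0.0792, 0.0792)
A > B > D > C

Key insight: Entropy is maximized by uniform distributions and minimized by concentrated distributions.

Entropies:
  H(A) = 2.3219 bits
  H(B) = 2.2203 bits
  H(C) = 0.8689 bits
  H(D) = 1.5351 bits

Ranking: A > B > D > C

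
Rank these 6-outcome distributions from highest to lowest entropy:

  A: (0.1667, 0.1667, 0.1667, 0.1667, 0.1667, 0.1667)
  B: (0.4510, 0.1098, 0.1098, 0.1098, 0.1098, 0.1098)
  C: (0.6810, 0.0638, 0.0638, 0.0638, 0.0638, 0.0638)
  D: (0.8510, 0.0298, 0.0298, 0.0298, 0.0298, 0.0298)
A > B > C > D

Key insight: Entropy is maximized by uniform distributions and minimized by concentrated distributions.

Entropies:
  H(A) = 2.5850 bits
  H(B) = 2.2678 bits
  H(C) = 1.6440 bits
  H(D) = 0.9533 bits

Ranking: A > B > C > D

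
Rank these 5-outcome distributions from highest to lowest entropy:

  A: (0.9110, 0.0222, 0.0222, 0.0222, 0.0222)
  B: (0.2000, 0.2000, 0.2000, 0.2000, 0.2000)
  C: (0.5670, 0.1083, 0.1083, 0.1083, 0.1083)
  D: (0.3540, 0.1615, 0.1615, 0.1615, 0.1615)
B > D > C > A

Key insight: Entropy is maximized by uniform distributions and minimized by concentrated distributions.

Entropies:
  H(A) = 0.6111 bits
  H(B) = 2.3219 bits
  H(C) = 1.8530 bits
  H(D) = 2.2296 bits

Ranking: B > D > C > A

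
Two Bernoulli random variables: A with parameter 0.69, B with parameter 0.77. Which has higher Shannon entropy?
A

For binary distributions, entropy is maximized at p=0.5 and decreases as p moves toward 0 or 1.

H(A) = H(0.69) = 0.8932 bits
H(B) = H(0.77) = 0.7780 bits

Distribution A (p=0.69) is closer to uniform (p=0.5), so it has higher entropy.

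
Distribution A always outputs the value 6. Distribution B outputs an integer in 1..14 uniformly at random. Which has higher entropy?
B

A is deterministic, so H(A) = 0. B is uniform over 14 outcomes, so H(B) = log₂(14) = 3.807 bits. Any distribution with genuine randomness has higher entropy than a deterministic one.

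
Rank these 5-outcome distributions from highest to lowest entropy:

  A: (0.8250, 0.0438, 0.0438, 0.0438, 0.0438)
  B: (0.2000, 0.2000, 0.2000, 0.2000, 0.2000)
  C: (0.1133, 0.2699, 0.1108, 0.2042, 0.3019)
B > C > A

Key insight: Entropy is maximized by uniform distributions and minimized by concentrated distributions.

- Uniform distributions have maximum entropy log₂(5) = 2.3219 bits
- The more "peaked" or concentrated a distribution, the lower its entropy

Entropies:
  H(A) = 1.0190 bits
  H(B) = 2.3219 bits
  H(C) = 2.2072 bits

Ranking: B > C > A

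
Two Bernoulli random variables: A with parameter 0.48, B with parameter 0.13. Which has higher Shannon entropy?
A

For binary distributions, entropy is maximized at p=0.5 and decreases as p moves toward 0 or 1.

H(A) = H(0.48) = 0.9988 bits
H(B) = H(0.13) = 0.5574 bits

Distribution A (p=0.48) is closer to uniform (p=0.5), so it has higher entropy.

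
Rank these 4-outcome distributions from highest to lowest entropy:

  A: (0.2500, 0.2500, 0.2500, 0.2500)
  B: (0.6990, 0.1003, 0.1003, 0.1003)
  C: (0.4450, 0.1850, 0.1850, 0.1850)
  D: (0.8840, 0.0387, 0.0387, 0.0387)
A > C > B > D

Key insight: Entropy is maximized by uniform distributions and minimized by concentrated distributions.

Entropies:
  H(A) = 2.0000 bits
  H(B) = 1.3596 bits
  H(C) = 1.8709 bits
  H(D) = 0.7016 bits

Ranking: A > C > B > D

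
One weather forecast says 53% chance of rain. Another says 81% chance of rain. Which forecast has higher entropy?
53% forecast

Treat each forecast as a Bernoulli distribution. Binary entropy is maximized at p=0.5 and falls off symmetrically toward 0 or 1. The 53% forecast is closer to 50%, so it is more uncertain. H(53%) ≈ 0.997 bits, H(81%) ≈ 0.701 bits.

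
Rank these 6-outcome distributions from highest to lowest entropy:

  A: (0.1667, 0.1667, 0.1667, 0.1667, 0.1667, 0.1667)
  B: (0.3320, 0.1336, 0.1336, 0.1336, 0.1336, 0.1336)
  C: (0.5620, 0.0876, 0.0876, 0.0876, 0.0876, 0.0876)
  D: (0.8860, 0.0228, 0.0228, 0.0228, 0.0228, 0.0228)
A > B > C > D

Key insight: Entropy is maximized by uniform distributions and minimized by concentrated distributions.

Entropies:
  H(A) = 2.5850 bits
  H(B) = 2.4680 bits
  H(C) = 2.0059 bits
  H(D) = 0.7766 bits

Ranking: A > B > C > D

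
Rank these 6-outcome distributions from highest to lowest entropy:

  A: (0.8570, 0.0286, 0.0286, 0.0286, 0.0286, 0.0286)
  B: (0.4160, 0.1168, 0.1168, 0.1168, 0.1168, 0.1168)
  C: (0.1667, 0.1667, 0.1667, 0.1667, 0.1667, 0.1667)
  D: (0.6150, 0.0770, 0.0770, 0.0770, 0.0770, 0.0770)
C > B > D > A

Key insight: Entropy is maximized by uniform distributions and minimized by concentrated distributions.

Entropies:
  H(A) = 0.9241 bits
  H(B) = 2.3355 bits
  H(C) = 2.5850 bits
  H(D) = 1.8554 bits

Ranking: C > B > D > A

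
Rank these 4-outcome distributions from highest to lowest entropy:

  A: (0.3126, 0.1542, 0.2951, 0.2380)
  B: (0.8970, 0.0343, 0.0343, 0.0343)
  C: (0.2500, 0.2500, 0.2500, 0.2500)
C > A > B

Key insight: Entropy is maximized by uniform distributions and minimized by concentrated distributions.

- Uniform distributions have maximum entropy log₂(4) = 2.0000 bits
- The more "peaked" or concentrated a distribution, the lower its entropy

Entropies:
  H(A) = 1.9528 bits
  H(B) = 0.6417 bits
  H(C) = 2.0000 bits

Ranking: C > A > B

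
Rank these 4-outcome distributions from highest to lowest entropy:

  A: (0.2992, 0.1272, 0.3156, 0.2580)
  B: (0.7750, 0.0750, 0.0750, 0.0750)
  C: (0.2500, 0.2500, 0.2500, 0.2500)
C > A > B

Key insight: Entropy is maximized by uniform distributions and minimized by concentrated distributions.

- Uniform distributions have maximum entropy log₂(4) = 2.0000 bits
- The more "peaked" or concentrated a distribution, the lower its entropy

Entropies:
  H(A) = 1.9286 bits
  H(B) = 1.1258 bits
  H(C) = 2.0000 bits

Ranking: C > A > B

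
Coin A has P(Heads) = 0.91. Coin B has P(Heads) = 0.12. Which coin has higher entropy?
B

For binary distributions, entropy is maximized at p=0.5 and decreases as p moves toward 0 or 1.

H(A) = H(0.91) = 0.4365 bits
H(B) = H(0.12) = 0.5294 bits

Distribution B (p=0.12) is closer to uniform (p=0.5), so it has higher entropy.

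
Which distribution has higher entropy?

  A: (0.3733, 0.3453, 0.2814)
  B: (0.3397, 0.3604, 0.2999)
B

Both distributions are close to uniform, making this a harder comparison.

H(A) = 1.5752 bits
H(B) = 1.5808 bits

The distribution closer to uniform has higher entropy.
Answer: B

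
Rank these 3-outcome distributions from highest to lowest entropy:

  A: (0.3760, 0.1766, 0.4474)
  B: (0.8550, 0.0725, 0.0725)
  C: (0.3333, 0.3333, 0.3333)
C > A > B

Key insight: Entropy is maximized by uniform distributions and minimized by concentrated distributions.

- Uniform distributions have maximum entropy log₂(3) = 1.5850 bits
- The more "peaked" or concentrated a distribution, the lower its entropy

Entropies:
  H(A) = 1.4915 bits
  H(B) = 0.7422 bits
  H(C) = 1.5850 bits

Ranking: C > A > B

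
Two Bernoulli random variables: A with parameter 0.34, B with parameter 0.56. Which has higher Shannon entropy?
B

For binary distributions, entropy is maximized at p=0.5 and decreases as p moves toward 0 or 1.

H(A) = H(0.34) = 0.9248 bits
H(B) = H(0.56) = 0.9896 bits

Distribution B (p=0.56) is closer to uniform (p=0.5), so it has higher entropy.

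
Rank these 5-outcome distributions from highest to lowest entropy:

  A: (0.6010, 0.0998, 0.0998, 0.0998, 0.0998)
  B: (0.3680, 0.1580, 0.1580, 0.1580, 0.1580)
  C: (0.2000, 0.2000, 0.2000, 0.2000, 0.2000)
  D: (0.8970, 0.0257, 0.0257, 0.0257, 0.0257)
C > B > A > D

Key insight: Entropy is maximized by uniform distributions and minimized by concentrated distributions.

Entropies:
  H(A) = 1.7684 bits
  H(B) = 2.2131 bits
  H(C) = 2.3219 bits
  H(D) = 0.6844 bits

Ranking: C > B > A > D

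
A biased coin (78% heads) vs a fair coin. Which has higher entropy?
Fair coin

The fair coin is uniform (p=0.5), maximizing binary entropy at 1 bit. The biased coin has H(0.78) ≈ 0.760 bits — its outcome is more predictable, so its entropy is lower.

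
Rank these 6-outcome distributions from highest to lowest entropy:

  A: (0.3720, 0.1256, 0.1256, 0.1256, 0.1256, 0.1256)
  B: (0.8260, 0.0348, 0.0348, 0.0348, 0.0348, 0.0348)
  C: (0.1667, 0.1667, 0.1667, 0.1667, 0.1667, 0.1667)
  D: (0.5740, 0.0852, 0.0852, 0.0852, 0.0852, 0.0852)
C > A > D > B

Key insight: Entropy is maximized by uniform distributions and minimized by concentrated distributions.

Entropies:
  H(A) = 2.4104 bits
  H(B) = 1.0708 bits
  H(C) = 2.5850 bits
  H(D) = 1.9733 bits

Ranking: C > A > D > B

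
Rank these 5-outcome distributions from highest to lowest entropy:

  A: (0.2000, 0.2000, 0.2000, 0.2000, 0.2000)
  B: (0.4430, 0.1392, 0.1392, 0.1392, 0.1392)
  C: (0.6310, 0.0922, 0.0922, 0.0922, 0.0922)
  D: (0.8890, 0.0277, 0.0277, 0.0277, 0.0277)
A > B > C > D

Key insight: Entropy is maximized by uniform distributions and minimized by concentrated distributions.

Entropies:
  H(A) = 2.3219 bits
  H(B) = 2.1046 bits
  H(C) = 1.6879 bits
  H(D) = 0.7249 bits

Ranking: A > B > C > D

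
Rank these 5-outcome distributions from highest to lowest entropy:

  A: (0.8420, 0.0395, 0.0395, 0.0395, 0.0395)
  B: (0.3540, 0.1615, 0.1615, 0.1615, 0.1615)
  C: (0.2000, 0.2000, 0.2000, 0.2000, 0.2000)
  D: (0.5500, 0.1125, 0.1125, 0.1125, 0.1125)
C > B > D > A

Key insight: Entropy is maximized by uniform distributions and minimized by concentrated distributions.

Entropies:
  H(A) = 0.9455 bits
  H(B) = 2.2296 bits
  H(C) = 2.3219 bits
  H(D) = 1.8928 bits

Ranking: C > B > D > A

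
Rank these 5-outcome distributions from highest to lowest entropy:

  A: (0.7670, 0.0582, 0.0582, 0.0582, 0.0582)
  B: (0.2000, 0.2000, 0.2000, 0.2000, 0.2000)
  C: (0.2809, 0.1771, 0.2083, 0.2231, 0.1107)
B > C > A

Key insight: Entropy is maximized by uniform distributions and minimized by concentrated distributions.

- Uniform distributions have maximum entropy log₂(5) = 2.3219 bits
- The more "peaked" or concentrated a distribution, the lower its entropy

Entropies:
  H(A) = 1.2492 bits
  H(B) = 2.3219 bits
  H(C) = 2.2626 bits

Ranking: B > C > A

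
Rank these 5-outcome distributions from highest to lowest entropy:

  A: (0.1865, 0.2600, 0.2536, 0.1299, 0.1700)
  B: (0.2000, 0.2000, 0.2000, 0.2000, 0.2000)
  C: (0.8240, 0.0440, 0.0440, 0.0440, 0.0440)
B > A > C

Key insight: Entropy is maximized by uniform distributions and minimized by concentrated distributions.

- Uniform distributions have maximum entropy log₂(5) = 2.3219 bits
- The more "peaked" or concentrated a distribution, the lower its entropy

Entropies:
  H(A) = 2.2762 bits
  H(B) = 2.3219 bits
  H(C) = 1.0232 bits

Ranking: B > A > C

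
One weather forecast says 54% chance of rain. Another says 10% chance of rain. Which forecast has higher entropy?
54% forecast

Treat each forecast as a Bernoulli distribution. Binary entropy is maximized at p=0.5 and falls off symmetrically toward 0 or 1. The 54% forecast is closer to 50%, so it is more uncertain. H(54%) ≈ 0.995 bits, H(10%) ≈ 0.469 bits.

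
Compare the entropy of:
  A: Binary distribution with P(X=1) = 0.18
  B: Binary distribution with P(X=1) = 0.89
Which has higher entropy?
A

For binary distributions, entropy is maximized at p=0.5 and decreases as p moves toward 0 or 1.

H(A) = H(0.18) = 0.6801 bits
H(B) = H(0.89) = 0.4999 bits

Distribution A (p=0.18) is closer to uniform (p=0.5), so it has higher entropy.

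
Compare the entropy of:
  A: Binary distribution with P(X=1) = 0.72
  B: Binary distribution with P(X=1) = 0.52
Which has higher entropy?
B

For binary distributions, entropy is maximized at p=0.5 and decreases as p moves toward 0 or 1.

H(A) = H(0.72) = 0.8555 bits
H(B) = H(0.52) = 0.9988 bits

Distribution B (p=0.52) is closer to uniform (p=0.5), so it has higher entropy.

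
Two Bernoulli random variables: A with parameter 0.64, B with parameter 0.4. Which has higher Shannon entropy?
B

For binary distributions, entropy is maximized at p=0.5 and decreases as p moves toward 0 or 1.

H(A) = H(0.64) = 0.9427 bits
H(B) = H(0.4) = 0.9710 bits

Distribution B (p=0.4) is closer to uniform (p=0.5), so it has higher entropy.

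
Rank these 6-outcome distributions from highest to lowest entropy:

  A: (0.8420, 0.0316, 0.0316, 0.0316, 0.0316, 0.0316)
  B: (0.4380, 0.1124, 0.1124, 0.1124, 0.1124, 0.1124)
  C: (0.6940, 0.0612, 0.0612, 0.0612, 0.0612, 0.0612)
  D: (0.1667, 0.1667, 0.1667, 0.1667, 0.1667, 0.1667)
D > B > C > A

Key insight: Entropy is maximized by uniform distributions and minimized by concentrated distributions.

Entropies:
  H(A) = 0.9964 bits
  H(B) = 2.2938 bits
  H(C) = 1.5990 bits
  H(D) = 2.5850 bits

Ranking: D > B > C > A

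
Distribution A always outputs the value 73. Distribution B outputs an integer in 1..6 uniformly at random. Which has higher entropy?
B

A is deterministic, so H(A) = 0. B is uniform over 6 outcomes, so H(B) = log₂(6) = 2.585 bits. Any distribution with genuine randomness has higher entropy than a deterministic one.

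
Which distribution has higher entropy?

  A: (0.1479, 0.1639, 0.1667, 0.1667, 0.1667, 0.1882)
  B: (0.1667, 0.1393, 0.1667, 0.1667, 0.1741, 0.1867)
A

Both distributions are close to uniform, making this a harder comparison.

H(A) = 2.5814 bits
H(B) = 2.5796 bits

The distribution closer to uniform has higher entropy.
Answer: A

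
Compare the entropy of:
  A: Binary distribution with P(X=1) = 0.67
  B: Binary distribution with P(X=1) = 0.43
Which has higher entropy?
B

For binary distributions, entropy is maximized at p=0.5 and decreases as p moves toward 0 or 1.

H(A) = H(0.67) = 0.9149 bits
H(B) = H(0.43) = 0.9858 bits

Distribution B (p=0.43) is closer to uniform (p=0.5), so it has higher entropy.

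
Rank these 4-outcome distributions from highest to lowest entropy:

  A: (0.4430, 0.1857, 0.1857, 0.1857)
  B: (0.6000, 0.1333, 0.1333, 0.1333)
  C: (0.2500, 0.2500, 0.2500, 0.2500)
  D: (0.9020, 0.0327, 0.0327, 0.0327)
C > A > B > D

Key insight: Entropy is maximized by uniform distributions and minimized by concentrated distributions.

Entropies:
  H(A) = 1.8734 bits
  H(B) = 1.6049 bits
  H(C) = 2.0000 bits
  H(D) = 0.6179 bits

Ranking: C > A > B > D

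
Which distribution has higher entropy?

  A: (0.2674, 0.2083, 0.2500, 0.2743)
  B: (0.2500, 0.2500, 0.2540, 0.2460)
B

Both distributions are close to uniform, making this a harder comparison.

H(A) = 1.9922 bits
H(B) = 1.9999 bits

The distribution closer to uniform has higher entropy.
Answer: B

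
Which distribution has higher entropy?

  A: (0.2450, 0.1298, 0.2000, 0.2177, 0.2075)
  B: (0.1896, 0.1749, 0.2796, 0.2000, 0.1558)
A

Both distributions are close to uniform, making this a harder comparison.

H(A) = 2.2935 bits
H(B) = 2.2912 bits

The distribution closer to uniform has higher entropy.
Answer: A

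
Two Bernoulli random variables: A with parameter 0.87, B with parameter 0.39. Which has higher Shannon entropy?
B

For binary distributions, entropy is maximized at p=0.5 and decreases as p moves toward 0 or 1.

H(A) = H(0.87) = 0.5574 bits
H(B) = H(0.39) = 0.9648 bits

Distribution B (p=0.39) is closer to uniform (p=0.5), so it has higher entropy.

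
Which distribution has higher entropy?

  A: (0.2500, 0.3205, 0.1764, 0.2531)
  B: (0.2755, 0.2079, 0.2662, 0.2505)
B

Both distributions are close to uniform, making this a harder comparison.

H(A) = 1.9694 bits
H(B) = 1.9920 bits

The distribution closer to uniform has higher entropy.
Answer: B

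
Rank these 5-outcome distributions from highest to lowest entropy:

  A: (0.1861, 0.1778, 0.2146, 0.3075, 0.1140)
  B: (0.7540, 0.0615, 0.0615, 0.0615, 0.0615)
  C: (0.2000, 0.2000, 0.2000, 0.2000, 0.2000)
C > A > B

Key insight: Entropy is maximized by uniform distributions and minimized by concentrated distributions.

- Uniform distributions have maximum entropy log₂(5) = 2.3219 bits
- The more "peaked" or concentrated a distribution, the lower its entropy

Entropies:
  H(A) = 2.2512 bits
  H(B) = 1.2969 bits
  H(C) = 2.3219 bits

Ranking: C > A > B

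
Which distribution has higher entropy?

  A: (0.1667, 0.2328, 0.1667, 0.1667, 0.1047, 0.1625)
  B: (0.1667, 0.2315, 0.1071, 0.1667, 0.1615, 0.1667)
B

Both distributions are close to uniform, making this a harder comparison.

H(A) = 2.5489 bits
H(B) = 2.5510 bits

The distribution closer to uniform has higher entropy.
Answer: B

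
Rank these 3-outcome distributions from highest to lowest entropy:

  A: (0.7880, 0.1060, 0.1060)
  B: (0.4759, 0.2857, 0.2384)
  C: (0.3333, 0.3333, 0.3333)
C > B > A

Key insight: Entropy is maximized by uniform distributions and minimized by concentrated distributions.

- Uniform distributions have maximum entropy log₂(3) = 1.5850 bits
- The more "peaked" or concentrated a distribution, the lower its entropy

Entropies:
  H(A) = 0.9573 bits
  H(B) = 1.5194 bits
  H(C) = 1.5850 bits

Ranking: C > B > A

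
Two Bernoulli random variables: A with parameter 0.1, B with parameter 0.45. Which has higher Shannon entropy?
B

For binary distributions, entropy is maximized at p=0.5 and decreases as p moves toward 0 or 1.

H(A) = H(0.1) = 0.4690 bits
H(B) = H(0.45) = 0.9928 bits

Distribution B (p=0.45) is closer to uniform (p=0.5), so it has higher entropy.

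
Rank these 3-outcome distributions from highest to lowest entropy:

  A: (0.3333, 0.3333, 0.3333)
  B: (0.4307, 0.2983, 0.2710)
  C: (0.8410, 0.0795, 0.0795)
A > B > C

Key insight: Entropy is maximized by uniform distributions and minimized by concentrated distributions.

- Uniform distributions have maximum entropy log₂(3) = 1.5850 bits
- The more "peaked" or concentrated a distribution, the lower its entropy

Entropies:
  H(A) = 1.5850 bits
  H(B) = 1.5544 bits
  H(C) = 0.7909 bits

Ranking: A > B > C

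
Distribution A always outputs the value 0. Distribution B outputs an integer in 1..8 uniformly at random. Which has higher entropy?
B

A is deterministic, so H(A) = 0. B is uniform over 8 outcomes, so H(B) = log₂(8) = 3.000 bits. Any distribution with genuine randomness has higher entropy than a deterministic one.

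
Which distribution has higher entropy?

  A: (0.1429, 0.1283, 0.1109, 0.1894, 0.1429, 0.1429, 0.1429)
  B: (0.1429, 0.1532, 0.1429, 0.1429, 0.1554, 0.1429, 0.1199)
B

Both distributions are close to uniform, making this a harder comparison.

H(A) = 2.7908 bits
H(B) = 2.8032 bits

The distribution closer to uniform has higher entropy.
Answer: B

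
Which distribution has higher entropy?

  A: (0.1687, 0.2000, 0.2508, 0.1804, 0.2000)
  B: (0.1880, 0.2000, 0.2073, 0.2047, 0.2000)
B

Both distributions are close to uniform, making this a harder comparison.

H(A) = 2.3082 bits
H(B) = 2.3211 bits

The distribution closer to uniform has higher entropy.
Answer: B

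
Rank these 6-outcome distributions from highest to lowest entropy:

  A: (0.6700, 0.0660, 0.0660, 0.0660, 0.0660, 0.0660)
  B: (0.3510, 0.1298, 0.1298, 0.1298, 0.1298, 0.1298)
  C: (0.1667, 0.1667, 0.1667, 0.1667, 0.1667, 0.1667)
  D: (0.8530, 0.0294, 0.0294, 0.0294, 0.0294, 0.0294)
C > B > A > D

Key insight: Entropy is maximized by uniform distributions and minimized by concentrated distributions.

Entropies:
  H(A) = 1.6812 bits
  H(B) = 2.4419 bits
  H(C) = 2.5850 bits
  H(D) = 0.9436 bits

Ranking: C > B > A > D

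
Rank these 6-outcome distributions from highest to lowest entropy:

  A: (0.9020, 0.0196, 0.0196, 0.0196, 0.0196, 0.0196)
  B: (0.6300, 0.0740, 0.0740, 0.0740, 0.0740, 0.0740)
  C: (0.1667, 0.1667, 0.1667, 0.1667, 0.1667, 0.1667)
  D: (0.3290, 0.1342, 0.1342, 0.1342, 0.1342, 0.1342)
C > D > B > A

Key insight: Entropy is maximized by uniform distributions and minimized by concentrated distributions.

Entropies:
  H(A) = 0.6902 bits
  H(B) = 1.8098 bits
  H(C) = 2.5850 bits
  H(D) = 2.4719 bits

Ranking: C > D > B > A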